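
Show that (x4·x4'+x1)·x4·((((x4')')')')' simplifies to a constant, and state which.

(x4·x4'+x1)·x4·((((x4')')')')'
= (x4·x4'+x1)·x4·((x4')')'   [double negation]
= (x4·x4'+x1)·x4·x4'   [double negation]
= x4·x4'   [absorption]
= 0   [complement]

0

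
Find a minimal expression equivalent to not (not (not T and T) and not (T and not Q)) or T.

T

not (not (not T and T) and not (T and not Q)) or T
= not T and T or T and not Q or T
= T and not Q or T
= T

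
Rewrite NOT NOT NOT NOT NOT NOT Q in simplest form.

Q

NOT NOT NOT NOT NOT NOT Q
= NOT NOT NOT NOT Q   (double negation)
= NOT NOT Q   (double negation)
= Q   (double negation)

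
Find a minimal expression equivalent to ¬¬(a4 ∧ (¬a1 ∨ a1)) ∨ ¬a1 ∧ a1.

¬¬(a4 ∧ (¬a1 ∨ a1)) ∨ ¬a1 ∧ a1
= ¬¬a4 ∨ ¬a1 ∧ a1   (complement / identity)
= ¬¬a4   (complement / identity)
= a4   (double negation)

a4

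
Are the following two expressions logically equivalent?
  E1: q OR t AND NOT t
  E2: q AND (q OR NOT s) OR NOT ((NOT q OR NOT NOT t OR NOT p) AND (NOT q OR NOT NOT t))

Yes

E1: q OR t AND NOT t
    = q   — complement / identity
E2: q AND (q OR NOT s) OR NOT ((NOT q OR NOT NOT t OR NOT p) AND (NOT q OR NOT NOT t))
    = q AND (q OR NOT s) OR NOT (NOT q OR NOT NOT t)   — absorption
    = q AND (q OR NOT s) OR q AND NOT t   — De Morgan
    = q OR q AND NOT t   — absorption
    = q   — absorption
Both reduce to q, so they are equivalent.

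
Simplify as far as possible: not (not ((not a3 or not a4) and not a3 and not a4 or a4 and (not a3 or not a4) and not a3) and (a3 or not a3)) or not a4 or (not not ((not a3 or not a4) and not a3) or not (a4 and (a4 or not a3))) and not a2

not a3 or not a4

not (not ((not a3 or not a4) and not a3 and not a4 or a4 and (not a3 or not a4) and not a3) and (a3 or not a3)) or not a4 or (not not ((not a3 or not a4) and not a3) or not (a4 and (a4 or not a3))) and not a2
= not not ((not a3 or not a4) and not a3 and not a4 or a4 and (not a3 or not a4) and not a3) or not a4 or (not not ((not a3 or not a4) and not a3) or not (a4 and (a4 or not a3))) and not a2   (complement / identity)
= not not ((not a3 or not a4) and not a3) or not a4 or (not not ((not a3 or not a4) and not a3) or not (a4 and (a4 or not a3))) and not a2   (distribution)
= not not ((not a3 or not a4) and not a3) or not a4 or (not not ((not a3 or not a4) and not a3) or not a4) and not a2   (absorption)
= not not ((not a3 or not a4) and not a3) or not a4   (absorption)
= (not a3 or not a4) and not a3 or not a4   (double negation)
= not a3 or not a4   (absorption)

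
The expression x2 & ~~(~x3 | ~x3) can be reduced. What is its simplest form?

x2 & ~x3

x2 & ~~(~x3 | ~x3)
= x2 & ~~~x3   [idempotence]
= x2 & ~x3   [double negation]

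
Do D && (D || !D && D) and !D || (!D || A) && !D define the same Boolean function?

E1: D && (D || !D && D)
    = D && D   (complement / identity)
    = D   (idempotence)
E2: !D || (!D || A) && !D
    = !D || !D   (absorption)
    = !D   (idempotence)
These differ: at A=0, D=0, E1 = 0 but E2 = 1.

No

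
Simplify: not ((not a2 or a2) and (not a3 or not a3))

a3

not ((not a2 or a2) and (not a3 or not a3))
= not (not a3 or not a3)   (complement / identity)
= not not a3   (idempotence)
= a3   (double negation)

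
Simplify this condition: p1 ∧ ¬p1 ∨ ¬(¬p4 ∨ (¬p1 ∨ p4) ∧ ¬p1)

p1 ∧ ¬p1 ∨ ¬(¬p4 ∨ (¬p1 ∨ p4) ∧ ¬p1)
= ¬(¬p4 ∨ (¬p1 ∨ p4) ∧ ¬p1)
= ¬(¬p4 ∨ ¬p1)
= p4 ∧ p1

p4 ∧ p1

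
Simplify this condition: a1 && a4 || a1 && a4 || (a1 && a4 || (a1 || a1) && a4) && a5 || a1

a1

a1 && a4 || a1 && a4 || (a1 && a4 || (a1 || a1) && a4) && a5 || a1
= a1 && a4 || a1 && a4 || (a1 && a4 || a1 && a4) && a5 || a1
= a1 && a4 || a1 && a4 || a1
= a1 && a4 || a1
= a1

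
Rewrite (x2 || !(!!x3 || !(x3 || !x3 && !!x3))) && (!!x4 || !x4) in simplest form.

(x2 || !(!!x3 || !(x3 || !x3 && !!x3))) && (!!x4 || !x4)
= (x2 || !x3 && (x3 || !x3 && !!x3)) && (!!x4 || !x4)   — De Morgan
= (x2 || !x3 && (x3 || !x3 && x3)) && (!!x4 || !x4)   — double negation
= (x2 || !x3 && (x3 || !x3 && x3)) && (x4 || !x4)   — double negation
= x2 || !x3 && (x3 || !x3 && x3)   — complement / identity
= x2 || !x3 && x3   — complement / identity
= x2   — complement / identity

x2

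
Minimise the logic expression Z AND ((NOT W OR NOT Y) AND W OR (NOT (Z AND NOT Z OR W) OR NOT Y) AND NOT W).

Z AND (NOT W OR NOT Y)

Z AND ((NOT W OR NOT Y) AND W OR (NOT (Z AND NOT Z OR W) OR NOT Y) AND NOT W)
= Z AND ((NOT W OR NOT Y) AND W OR (NOT W OR NOT Y) AND NOT W)   — complement / identity
= Z AND (NOT W OR NOT Y)   — distribution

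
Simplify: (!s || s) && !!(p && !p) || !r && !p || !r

!r

(!s || s) && !!(p && !p) || !r && !p || !r
= (!s || s) && !!(p && !p) || !r   — absorption
= (!s || s) && p && !p || !r   — double negation
= p && !p || !r   — complement / identity
= !r   — complement / identity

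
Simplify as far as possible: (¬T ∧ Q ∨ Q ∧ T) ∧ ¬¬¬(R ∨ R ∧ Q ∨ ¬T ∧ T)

(¬T ∧ Q ∨ Q ∧ T) ∧ ¬¬¬(R ∨ R ∧ Q ∨ ¬T ∧ T)
= (¬T ∧ Q ∨ Q ∧ T) ∧ ¬¬¬(R ∨ ¬T ∧ T)   — absorption
= (¬T ∧ Q ∨ Q ∧ T) ∧ ¬¬¬R   — complement / identity
= Q ∧ ¬¬¬R   — distribution
= Q ∧ ¬R   — double negation

Q ∧ ¬R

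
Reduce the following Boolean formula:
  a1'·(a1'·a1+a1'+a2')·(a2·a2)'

a1'·a2'

a1'·(a1'·a1+a1'+a2')·(a2·a2)'
= a1'·(a1'·a1+a1'+a2')·a2'
= a1'·(a1'+a2')·a2'
= a1'·a2'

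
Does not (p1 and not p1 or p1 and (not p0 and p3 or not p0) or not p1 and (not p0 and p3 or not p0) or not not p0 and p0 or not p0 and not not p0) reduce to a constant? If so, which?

yes, False

not (p1 and not p1 or p1 and (not p0 and p3 or not p0) or not p1 and (not p0 and p3 or not p0) or not not p0 and p0 or not p0 and not not p0)
= not (p1 and (not p0 and p3 or not p0) or not p1 and (not p0 and p3 or not p0) or not not p0 and p0 or not p0 and not not p0)
= not (not p0 and p3 or not p0 or not not p0 and p0 or not p0 and not not p0)
= not (not p0 or not not p0 and p0 or not p0 and not not p0)
= not (not p0 or not not p0)
= p0 and not p0
= False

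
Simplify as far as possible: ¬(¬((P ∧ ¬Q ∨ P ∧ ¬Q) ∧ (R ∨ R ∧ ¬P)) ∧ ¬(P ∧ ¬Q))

P ∧ ¬Q

¬(¬((P ∧ ¬Q ∨ P ∧ ¬Q) ∧ (R ∨ R ∧ ¬P)) ∧ ¬(P ∧ ¬Q))
= ¬(¬(P ∧ ¬Q ∧ (R ∨ R ∧ ¬P)) ∧ ¬(P ∧ ¬Q))   — idempotence
= ¬(¬(P ∧ ¬Q ∧ R) ∧ ¬(P ∧ ¬Q))   — absorption
= P ∧ ¬Q ∧ R ∨ P ∧ ¬Q   — De Morgan
= P ∧ ¬Q   — absorption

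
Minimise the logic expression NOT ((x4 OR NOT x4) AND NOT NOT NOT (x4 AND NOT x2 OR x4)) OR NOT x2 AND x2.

x4

NOT ((x4 OR NOT x4) AND NOT NOT NOT (x4 AND NOT x2 OR x4)) OR NOT x2 AND x2
= NOT NOT NOT NOT (x4 AND NOT x2 OR x4) OR NOT x2 AND x2   — complement / identity
= NOT NOT NOT NOT (x4 AND NOT x2 OR x4)   — complement / identity
= NOT NOT NOT NOT x4   — absorption
= NOT NOT x4   — double negation
= x4   — double negation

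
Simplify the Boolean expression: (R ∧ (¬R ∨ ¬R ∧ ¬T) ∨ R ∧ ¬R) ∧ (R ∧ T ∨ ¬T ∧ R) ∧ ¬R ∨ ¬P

¬P

(R ∧ (¬R ∨ ¬R ∧ ¬T) ∨ R ∧ ¬R) ∧ (R ∧ T ∨ ¬T ∧ R) ∧ ¬R ∨ ¬P
= (R ∧ ¬R ∨ R ∧ ¬R) ∧ (R ∧ T ∨ ¬T ∧ R) ∧ ¬R ∨ ¬P
= R ∧ ¬R ∧ (R ∧ T ∨ ¬T ∧ R) ∧ ¬R ∨ ¬P
= R ∧ ¬R ∧ R ∧ ¬R ∨ ¬P
= R ∧ ¬R ∨ ¬P
= ¬P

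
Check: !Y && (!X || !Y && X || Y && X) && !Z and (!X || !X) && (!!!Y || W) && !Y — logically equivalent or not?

E1: !Y && (!X || !Y && X || Y && X) && !Z
    = !Y && (!X || X) && !Z   — distribution
    = !Y && !Z   — complement / identity
E2: (!X || !X) && (!!!Y || W) && !Y
    = (!X || !X) && (!Y || W) && !Y   — double negation
    = !X && (!Y || W) && !Y   — idempotence
    = !X && !Y   — absorption
These differ: at W=1, X=0, Y=0, Z=1, E1 = 0 but E2 = 1.

No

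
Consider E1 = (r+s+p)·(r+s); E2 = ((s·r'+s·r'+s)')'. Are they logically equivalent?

No

E1: (r+s+p)·(r+s)
    = r+s   (absorption)
E2: ((s·r'+s·r'+s)')'
    = ((s·r'+s)')'   (idempotence)
    = (s')'   (absorption)
    = s   (double negation)
These differ: at p=0, r=1, s=0, E1 = 1 but E2 = 0.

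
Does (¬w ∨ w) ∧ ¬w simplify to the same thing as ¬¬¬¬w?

E1: (¬w ∨ w) ∧ ¬w
    = ¬w   (complement / identity)
E2: ¬¬¬¬w
    = ¬¬w   (double negation)
    = w   (double negation)
These differ: at w=0, E1 = 1 but E2 = 0.

No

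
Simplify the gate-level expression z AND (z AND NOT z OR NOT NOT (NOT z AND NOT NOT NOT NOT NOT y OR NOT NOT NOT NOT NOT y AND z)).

z AND (z AND NOT z OR NOT NOT (NOT z AND NOT NOT NOT NOT NOT y OR NOT NOT NOT NOT NOT y AND z))
= z AND (z AND NOT z OR NOT NOT NOT NOT NOT NOT NOT y)
= z AND (z AND NOT z OR NOT NOT NOT NOT NOT y)
= z AND (z AND NOT z OR NOT NOT NOT y)
= z AND NOT NOT NOT y
= z AND NOT y

z AND NOT y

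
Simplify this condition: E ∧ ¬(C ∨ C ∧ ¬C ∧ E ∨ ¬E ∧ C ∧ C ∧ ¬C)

E ∧ ¬(C ∨ C ∧ ¬C ∧ E ∨ ¬E ∧ C ∧ C ∧ ¬C)
= E ∧ ¬(C ∨ C ∧ ¬C ∧ E ∨ ¬E ∧ C ∧ ¬C)   — idempotence
= E ∧ ¬(C ∨ C ∧ ¬C)   — distribution
= E ∧ ¬C   — complement / identity

E ∧ ¬C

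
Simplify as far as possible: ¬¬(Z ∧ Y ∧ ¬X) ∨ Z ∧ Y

¬¬(Z ∧ Y ∧ ¬X) ∨ Z ∧ Y
= Z ∧ Y ∧ ¬X ∨ Z ∧ Y   [double negation]
= Z ∧ Y   [absorption]

Z ∧ Y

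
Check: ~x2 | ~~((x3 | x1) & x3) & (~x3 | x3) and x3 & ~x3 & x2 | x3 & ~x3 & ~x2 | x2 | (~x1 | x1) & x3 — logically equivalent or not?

E1: ~x2 | ~~((x3 | x1) & x3) & (~x3 | x3)
    = ~x2 | (x3 | x1) & x3 & (~x3 | x3)
    = ~x2 | x3 & (~x3 | x3)
    = ~x2 | x3
E2: x3 & ~x3 & x2 | x3 & ~x3 & ~x2 | x2 | (~x1 | x1) & x3
    = x3 & ~x3 | x2 | (~x1 | x1) & x3
    = x3 & ~x3 | x2 | x3
    = x2 | x3
These differ: at x1=0, x2=0, x3=0, E1 = 1 but E2 = 0.

No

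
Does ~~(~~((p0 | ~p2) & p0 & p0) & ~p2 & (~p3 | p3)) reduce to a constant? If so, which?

~~(~~((p0 | ~p2) & p0 & p0) & ~p2 & (~p3 | p3))
= ~~((p0 | ~p2) & p0 & p0 & ~p2 & (~p3 | p3))
= ~~(p0 & p0 & ~p2 & (~p3 | p3))
= ~~(p0 & p0 & ~p2)
= ~~(p0 & ~p2)
= p0 & ~p2
This depends on p0, p2, so it is not a constant.

no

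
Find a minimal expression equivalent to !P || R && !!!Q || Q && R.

!P || R && !!!Q || Q && R
= !P || R && !Q || Q && R
= !P || R

!P || R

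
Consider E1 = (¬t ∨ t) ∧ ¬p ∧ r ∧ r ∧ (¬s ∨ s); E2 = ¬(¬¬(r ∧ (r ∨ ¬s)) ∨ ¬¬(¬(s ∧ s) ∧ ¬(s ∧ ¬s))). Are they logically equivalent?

No

E1: (¬t ∨ t) ∧ ¬p ∧ r ∧ r ∧ (¬s ∨ s)
    = ¬p ∧ r ∧ r ∧ (¬s ∨ s)   [complement / identity]
    = ¬p ∧ r ∧ (¬s ∨ s)   [idempotence]
    = ¬p ∧ r   [complement / identity]
E2: ¬(¬¬(r ∧ (r ∨ ¬s)) ∨ ¬¬(¬(s ∧ s) ∧ ¬(s ∧ ¬s)))
    = ¬(r ∧ (r ∨ ¬s)) ∧ ¬(¬(s ∧ s) ∧ ¬(s ∧ ¬s))   [De Morgan]
    = ¬(r ∧ (r ∨ ¬s)) ∧ (s ∧ s ∨ s ∧ ¬s)   [De Morgan]
    = ¬(r ∧ (r ∨ ¬s)) ∧ s   [distribution]
    = ¬r ∧ s   [absorption]
These differ: at p=0, r=0, s=1, t=0, E1 = 0 but E2 = 1.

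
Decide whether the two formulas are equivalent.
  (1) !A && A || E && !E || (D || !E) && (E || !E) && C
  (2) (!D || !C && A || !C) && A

No

E1: !A && A || E && !E || (D || !E) && (E || !E) && C
    = !A && A || (D || !E) && (E || !E) && C
    = !A && A || (D || !E) && C
    = (D || !E) && C
E2: (!D || !C && A || !C) && A
    = (!D || !C) && A
These differ: at A=0, C=1, D=0, E=0, E1 = 1 but E2 = 0.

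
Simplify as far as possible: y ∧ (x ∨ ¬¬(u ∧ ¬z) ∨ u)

y ∧ (x ∨ u)

y ∧ (x ∨ ¬¬(u ∧ ¬z) ∨ u)
= y ∧ (x ∨ u ∧ ¬z ∨ u)
= y ∧ (x ∨ u)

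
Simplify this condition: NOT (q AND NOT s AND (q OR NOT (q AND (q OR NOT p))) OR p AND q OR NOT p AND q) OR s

NOT (q AND NOT s AND (q OR NOT (q AND (q OR NOT p))) OR p AND q OR NOT p AND q) OR s
= NOT (q AND NOT s AND (q OR NOT q) OR p AND q OR NOT p AND q) OR s   [absorption]
= NOT (q AND NOT s OR p AND q OR NOT p AND q) OR s   [complement / identity]
= NOT (q AND NOT s OR q) OR s   [distribution]
= NOT q OR s   [absorption]

NOT q OR s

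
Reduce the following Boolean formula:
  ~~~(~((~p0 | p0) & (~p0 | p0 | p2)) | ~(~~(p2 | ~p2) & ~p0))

~~~(~((~p0 | p0) & (~p0 | p0 | p2)) | ~(~~(p2 | ~p2) & ~p0))
= ~~((~p0 | p0) & (~p0 | p0 | p2) & ~~(p2 | ~p2) & ~p0)   [De Morgan]
= (~p0 | p0) & (~p0 | p0 | p2) & ~~(p2 | ~p2) & ~p0   [double negation]
= (~p0 | p0) & (~p0 | p0 | p2) & (p2 | ~p2) & ~p0   [double negation]
= (~p0 | p0) & (p2 | ~p2) & ~p0   [absorption]
= (~p0 | p0) & ~p0   [complement / identity]
= ~p0   [complement / identity]

~p0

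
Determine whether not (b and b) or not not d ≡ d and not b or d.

No

E1: not (b and b) or not not d
    = not b or not not d
    = not b or d
E2: d and not b or d
    = d
These differ: at b=0, d=0, E1 = 1 but E2 = 0.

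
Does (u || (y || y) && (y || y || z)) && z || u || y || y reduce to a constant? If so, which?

(u || (y || y) && (y || y || z)) && z || u || y || y
= (u || y || y) && z || u || y || y   — absorption
= u || y || y   — absorption
= u || y   — idempotence
This depends on u, y, so it is not a constant.

no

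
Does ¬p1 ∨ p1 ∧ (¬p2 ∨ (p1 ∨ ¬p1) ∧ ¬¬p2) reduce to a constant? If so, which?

yes, True

¬p1 ∨ p1 ∧ (¬p2 ∨ (p1 ∨ ¬p1) ∧ ¬¬p2)
= ¬p1 ∨ p1 ∧ (¬p2 ∨ ¬¬p2)   (complement / identity)
= ¬p1 ∨ p1 ∧ (¬p2 ∨ p2)   (double negation)
= ¬p1 ∨ p1   (complement / identity)
= True   (complement)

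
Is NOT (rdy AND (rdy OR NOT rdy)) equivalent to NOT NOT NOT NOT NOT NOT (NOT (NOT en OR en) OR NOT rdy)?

Yes

E1: NOT (rdy AND (rdy OR NOT rdy))
    = NOT rdy
E2: NOT NOT NOT NOT NOT NOT (NOT (NOT en OR en) OR NOT rdy)
    = NOT NOT NOT NOT NOT ((NOT en OR en) AND rdy)
    = NOT NOT NOT NOT NOT rdy
    = NOT NOT NOT rdy
    = NOT rdy
Both reduce to NOT rdy, so they are equivalent.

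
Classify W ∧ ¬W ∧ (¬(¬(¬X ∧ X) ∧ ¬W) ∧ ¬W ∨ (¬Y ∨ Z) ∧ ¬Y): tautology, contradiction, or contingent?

W ∧ ¬W ∧ (¬(¬(¬X ∧ X) ∧ ¬W) ∧ ¬W ∨ (¬Y ∨ Z) ∧ ¬Y)
= W ∧ ¬W ∧ ((¬X ∧ X ∨ W) ∧ ¬W ∨ (¬Y ∨ Z) ∧ ¬Y)   — De Morgan
= W ∧ ¬W ∧ (W ∧ ¬W ∨ (¬Y ∨ Z) ∧ ¬Y)   — complement / identity
= W ∧ ¬W ∧ (W ∧ ¬W ∨ ¬Y)   — absorption
= W ∧ ¬W   — absorption
= False   — complement

contradiction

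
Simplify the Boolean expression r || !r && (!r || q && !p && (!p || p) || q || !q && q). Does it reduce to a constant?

r || !r && (!r || q && !p && (!p || p) || q || !q && q)
= r || !r && (!r || q && !p || q || !q && q)   [complement / identity]
= r || !r && (!r || q && !p || q)   [complement / identity]
= r || !r && (!r || q)   [absorption]
= r || !r   [absorption]
= true   [complement]

true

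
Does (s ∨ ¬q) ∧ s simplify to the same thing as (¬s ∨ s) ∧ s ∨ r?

E1: (s ∨ ¬q) ∧ s
    = s   — absorption
E2: (¬s ∨ s) ∧ s ∨ r
    = s ∨ r   — complement / identity
These differ: at q=1, r=1, s=0, E1 = 0 but E2 = 1.

No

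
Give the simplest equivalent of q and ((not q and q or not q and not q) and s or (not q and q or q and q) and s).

q and ((not q and q or not q and not q) and s or (not q and q or q and q) and s)
= q and ((not q and q or not q and not q) and s or q and s)   — distribution
= q and (not q and s or q and s)   — distribution
= q and s   — distribution

q and s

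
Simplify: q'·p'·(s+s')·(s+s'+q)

q'·p'·(s+s')·(s+s'+q)
= q'·p'·(s+s')   — absorption
= q'·p'   — complement / identity

q'·p'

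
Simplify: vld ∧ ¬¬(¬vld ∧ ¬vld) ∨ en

en

vld ∧ ¬¬(¬vld ∧ ¬vld) ∨ en
= vld ∧ ¬(vld ∨ vld) ∨ en   [De Morgan]
= vld ∧ ¬vld ∨ en   [idempotence]
= en   [complement / identity]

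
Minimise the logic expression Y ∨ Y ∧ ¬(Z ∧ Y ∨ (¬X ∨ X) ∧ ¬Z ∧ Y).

Y

Y ∨ Y ∧ ¬(Z ∧ Y ∨ (¬X ∨ X) ∧ ¬Z ∧ Y)
= Y ∨ Y ∧ ¬(Z ∧ Y ∨ ¬Z ∧ Y)
= Y ∨ Y ∧ ¬Y
= Y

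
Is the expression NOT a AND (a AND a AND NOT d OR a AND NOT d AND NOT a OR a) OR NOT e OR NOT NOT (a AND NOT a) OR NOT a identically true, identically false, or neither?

neither

NOT a AND (a AND a AND NOT d OR a AND NOT d AND NOT a OR a) OR NOT e OR NOT NOT (a AND NOT a) OR NOT a
= NOT a AND (a AND NOT d OR a) OR NOT e OR NOT NOT (a AND NOT a) OR NOT a   — distribution
= NOT a AND a OR NOT e OR NOT NOT (a AND NOT a) OR NOT a   — absorption
= NOT a AND a OR NOT e OR a AND NOT a OR NOT a   — double negation
= NOT e OR a AND NOT a OR NOT a   — complement / identity
= NOT e OR NOT a   — complement / identity
This depends on a, e, so it is not a constant.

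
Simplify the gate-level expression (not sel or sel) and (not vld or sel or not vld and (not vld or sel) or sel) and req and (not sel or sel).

(not vld or sel) and req

(not sel or sel) and (not vld or sel or not vld and (not vld or sel) or sel) and req and (not sel or sel)
= (not vld or sel or not vld and (not vld or sel) or sel) and req and (not sel or sel)   — complement / identity
= (not vld or sel or not vld or sel) and req and (not sel or sel)   — absorption
= (not vld or sel or not vld or sel) and req   — complement / identity
= (not vld or sel) and req   — idempotence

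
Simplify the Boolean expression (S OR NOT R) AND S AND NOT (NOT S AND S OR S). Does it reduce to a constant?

(S OR NOT R) AND S AND NOT (NOT S AND S OR S)
= (S OR NOT R) AND S AND NOT S   (complement / identity)
= S AND NOT S   (absorption)
= FALSE   (complement)

FALSE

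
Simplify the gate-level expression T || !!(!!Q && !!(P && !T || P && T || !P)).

T || Q

T || !!(!!Q && !!(P && !T || P && T || !P))
= T || !!(!!Q && !!(P || !P))
= T || !(!Q || !(P || !P))
= T || Q && (P || !P)
= T || Q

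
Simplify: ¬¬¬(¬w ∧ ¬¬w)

¬¬¬(¬w ∧ ¬¬w)
= ¬(¬w ∧ ¬¬w)
= w ∨ ¬w
= True

True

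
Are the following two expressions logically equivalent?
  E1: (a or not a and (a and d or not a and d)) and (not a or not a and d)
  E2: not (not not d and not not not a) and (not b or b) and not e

No

E1: (a or not a and (a and d or not a and d)) and (not a or not a and d)
    = (a or not a and d) and (not a or not a and d)   (distribution)
    = a and not a or not a and d   (distribution)
    = not a and d   (complement / identity)
E2: not (not not d and not not not a) and (not b or b) and not e
    = not (not not d and not not not a) and not e   (complement / identity)
    = not (not not d and not a) and not e   (double negation)
    = (not d or a) and not e   (De Morgan)
These differ: at a=1, b=0, d=1, e=0, E1 = 0 but E2 = 1.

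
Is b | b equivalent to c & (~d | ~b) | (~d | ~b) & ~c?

No

E1: b | b
    = b
E2: c & (~d | ~b) | (~d | ~b) & ~c
    = ~d | ~b
These differ: at b=0, c=0, d=0, E1 = 0 but E2 = 1.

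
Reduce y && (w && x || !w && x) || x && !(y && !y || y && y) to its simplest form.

x

y && (w && x || !w && x) || x && !(y && !y || y && y)
= y && x || x && !(y && !y || y && y)   — distribution
= y && x || x && !y   — distribution
= x   — distribution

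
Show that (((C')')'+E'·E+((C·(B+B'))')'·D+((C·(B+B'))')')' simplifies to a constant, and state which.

0

(((C')')'+E'·E+((C·(B+B'))')'·D+((C·(B+B'))')')'
= (C'+E'·E+((C·(B+B'))')'·D+((C·(B+B'))')')'   (double negation)
= (C'+((C·(B+B'))')'·D+((C·(B+B'))')')'   (complement / identity)
= (C'+((C·(B+B'))')')'   (absorption)
= (C'+(C')')'   (complement / identity)
= C·C'   (De Morgan)
= 0   (complement)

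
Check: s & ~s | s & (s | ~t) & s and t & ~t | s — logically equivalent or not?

E1: s & ~s | s & (s | ~t) & s
    = s & ~s | s & s   (absorption)
    = s   (distribution)
E2: t & ~t | s
    = s   (complement / identity)
Both reduce to s, so they are equivalent.

Yes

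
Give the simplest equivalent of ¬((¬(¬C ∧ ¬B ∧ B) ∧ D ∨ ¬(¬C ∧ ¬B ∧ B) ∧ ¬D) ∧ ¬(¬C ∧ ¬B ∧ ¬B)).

¬C ∧ ¬B

¬((¬(¬C ∧ ¬B ∧ B) ∧ D ∨ ¬(¬C ∧ ¬B ∧ B) ∧ ¬D) ∧ ¬(¬C ∧ ¬B ∧ ¬B))
= ¬(¬(¬C ∧ ¬B ∧ B) ∧ ¬(¬C ∧ ¬B ∧ ¬B))   [distribution]
= ¬C ∧ ¬B ∧ B ∨ ¬C ∧ ¬B ∧ ¬B   [De Morgan]
= ¬C ∧ ¬B   [distribution]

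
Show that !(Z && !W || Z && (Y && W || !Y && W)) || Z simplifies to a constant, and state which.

true

!(Z && !W || Z && (Y && W || !Y && W)) || Z
= !(Z && !W || Z && W) || Z   — distribution
= !Z || Z   — distribution
= true   — complement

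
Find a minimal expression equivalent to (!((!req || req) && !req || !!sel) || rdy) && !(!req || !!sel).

req && !sel

(!((!req || req) && !req || !!sel) || rdy) && !(!req || !!sel)
= (!(!req || !!sel) || rdy) && !(!req || !!sel)   — complement / identity
= !(!req || !!sel)   — absorption
= req && !sel   — De Morgan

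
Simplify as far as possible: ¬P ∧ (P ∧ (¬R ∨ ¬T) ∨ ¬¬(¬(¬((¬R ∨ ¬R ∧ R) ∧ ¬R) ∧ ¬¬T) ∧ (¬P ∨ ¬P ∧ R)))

¬P ∧ (P ∧ (¬R ∨ ¬T) ∨ ¬¬(¬(¬((¬R ∨ ¬R ∧ R) ∧ ¬R) ∧ ¬¬T) ∧ (¬P ∨ ¬P ∧ R)))
= ¬P ∧ (P ∧ (¬R ∨ ¬T) ∨ ¬(¬((¬R ∨ ¬R ∧ R) ∧ ¬R) ∧ ¬¬T) ∧ (¬P ∨ ¬P ∧ R))
= ¬P ∧ (P ∧ (¬R ∨ ¬T) ∨ ¬(¬(¬R ∧ ¬R) ∧ ¬¬T) ∧ (¬P ∨ ¬P ∧ R))
= ¬P ∧ (P ∧ (¬R ∨ ¬T) ∨ ¬(¬(¬R ∧ ¬R) ∧ ¬¬T) ∧ ¬P)
= ¬P ∧ (P ∧ (¬R ∨ ¬T) ∨ ¬(¬¬R ∧ ¬¬T) ∧ ¬P)
= ¬P ∧ (P ∧ (¬R ∨ ¬T) ∨ (¬R ∨ ¬T) ∧ ¬P)
= ¬P ∧ (¬R ∨ ¬T)

¬P ∧ (¬R ∨ ¬T)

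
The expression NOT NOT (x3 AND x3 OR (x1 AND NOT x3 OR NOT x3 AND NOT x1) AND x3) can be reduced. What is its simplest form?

x3

NOT NOT (x3 AND x3 OR (x1 AND NOT x3 OR NOT x3 AND NOT x1) AND x3)
= x3 AND x3 OR (x1 AND NOT x3 OR NOT x3 AND NOT x1) AND x3   [double negation]
= x3 AND x3 OR NOT x3 AND x3   [distribution]
= x3   [distribution]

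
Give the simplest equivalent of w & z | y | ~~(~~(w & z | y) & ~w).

w & z | y

w & z | y | ~~(~~(w & z | y) & ~w)
= w & z | y | ~~(w & z | y) & ~w
= w & z | y | (w & z | y) & ~w
= w & z | y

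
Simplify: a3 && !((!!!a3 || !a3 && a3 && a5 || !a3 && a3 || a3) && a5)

a3 && !a5

a3 && !((!!!a3 || !a3 && a3 && a5 || !a3 && a3 || a3) && a5)
= a3 && !((!!!a3 || !a3 && a3 || a3) && a5)
= a3 && !((!!!a3 || a3) && a5)
= a3 && !((!a3 || a3) && a5)
= a3 && !a5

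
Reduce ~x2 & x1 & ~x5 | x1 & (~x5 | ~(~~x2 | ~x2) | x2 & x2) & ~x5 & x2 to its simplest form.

x1 & ~x5

~x2 & x1 & ~x5 | x1 & (~x5 | ~(~~x2 | ~x2) | x2 & x2) & ~x5 & x2
= ~x2 & x1 & ~x5 | x1 & (~x5 | ~x2 & x2 | x2 & x2) & ~x5 & x2   [De Morgan]
= ~x2 & x1 & ~x5 | x1 & (~x5 | x2) & ~x5 & x2   [distribution]
= ~x2 & x1 & ~x5 | x1 & ~x5 & x2   [absorption]
= x1 & ~x5   [distribution]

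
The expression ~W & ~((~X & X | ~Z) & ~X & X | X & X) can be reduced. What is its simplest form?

~W & ~((~X & X | ~Z) & ~X & X | X & X)
= ~W & ~(~X & X | X & X)   [absorption]
= ~W & ~X   [distribution]

~W & ~X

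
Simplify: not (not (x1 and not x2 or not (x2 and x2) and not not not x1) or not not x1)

not (not (x1 and not x2 or not (x2 and x2) and not not not x1) or not not x1)
= not (not (x1 and not x2 or not (x2 and x2) and not x1) or not not x1)   (double negation)
= (x1 and not x2 or not (x2 and x2) and not x1) and not x1   (De Morgan)
= (x1 and not x2 or not x2 and not x1) and not x1   (idempotence)
= not x2 and not x1   (distribution)

not x2 and not x1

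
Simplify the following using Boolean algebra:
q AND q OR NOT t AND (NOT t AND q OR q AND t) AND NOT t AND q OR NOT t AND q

q

q AND q OR NOT t AND (NOT t AND q OR q AND t) AND NOT t AND q OR NOT t AND q
= q AND q OR NOT t AND q AND NOT t AND q OR NOT t AND q   [distribution]
= q AND q OR NOT t AND q OR NOT t AND q   [idempotence]
= q AND q OR NOT t AND q   [idempotence]
= (q OR NOT t) AND q   [distribution]
= q   [absorption]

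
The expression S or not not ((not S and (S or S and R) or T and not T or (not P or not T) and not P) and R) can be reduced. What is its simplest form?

S or not P and R

S or not not ((not S and (S or S and R) or T and not T or (not P or not T) and not P) and R)
= S or not not ((not S and S or T and not T or (not P or not T) and not P) and R)   [absorption]
= S or not not ((not S and S or T and not T or not P) and R)   [absorption]
= S or not not ((not S and S or not P) and R)   [complement / identity]
= S or not not (not P and R)   [complement / identity]
= S or not P and R   [double negation]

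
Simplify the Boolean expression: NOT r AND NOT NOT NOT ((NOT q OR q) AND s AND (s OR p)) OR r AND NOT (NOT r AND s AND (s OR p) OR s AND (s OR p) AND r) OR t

NOT r AND NOT NOT NOT ((NOT q OR q) AND s AND (s OR p)) OR r AND NOT (NOT r AND s AND (s OR p) OR s AND (s OR p) AND r) OR t
= NOT r AND NOT NOT NOT ((NOT q OR q) AND s AND (s OR p)) OR r AND NOT (s AND (s OR p)) OR t   — distribution
= NOT r AND NOT NOT NOT (s AND (s OR p)) OR r AND NOT (s AND (s OR p)) OR t   — complement / identity
= NOT r AND NOT (s AND (s OR p)) OR r AND NOT (s AND (s OR p)) OR t   — double negation
= NOT (s AND (s OR p)) OR t   — distribution
= NOT s OR t   — absorption

NOT s OR t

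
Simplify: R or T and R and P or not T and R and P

R or T and R and P or not T and R and P
= R or R and P   — distribution
= R   — absorption

R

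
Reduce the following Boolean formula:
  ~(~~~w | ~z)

~(~~~w | ~z)
= ~(~w | ~z)   (double negation)
= w & z   (De Morgan)

w & z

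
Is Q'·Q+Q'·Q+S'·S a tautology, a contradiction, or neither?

contradiction

Q'·Q+Q'·Q+S'·S
= Q'·Q+S'·S   [idempotence]
= S'·S   [complement / identity]
= 0   [complement]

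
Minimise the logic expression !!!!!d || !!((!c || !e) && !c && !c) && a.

!!!!!d || !!((!c || !e) && !c && !c) && a
= !!!!!d || (!c || !e) && !c && !c && a   [double negation]
= !!!!!d || (!c || !e) && !c && a   [idempotence]
= !!!d || (!c || !e) && !c && a   [double negation]
= !!!d || !c && a   [absorption]
= !d || !c && a   [double negation]

!d || !c && a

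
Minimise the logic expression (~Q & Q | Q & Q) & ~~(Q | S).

Q

(~Q & Q | Q & Q) & ~~(Q | S)
= Q & ~~(Q | S)
= Q & (Q | S)
= Q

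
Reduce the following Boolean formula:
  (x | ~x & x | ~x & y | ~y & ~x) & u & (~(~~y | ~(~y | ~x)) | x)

u & (~y | x)

(x | ~x & x | ~x & y | ~y & ~x) & u & (~(~~y | ~(~y | ~x)) | x)
= (x | ~x & x | ~x) & u & (~(~~y | ~(~y | ~x)) | x)   — distribution
= (x | ~x) & u & (~(~~y | ~(~y | ~x)) | x)   — complement / identity
= (x | ~x) & u & (~y & (~y | ~x) | x)   — De Morgan
= (x | ~x) & u & (~y | x)   — absorption
= u & (~y | x)   — complement / identity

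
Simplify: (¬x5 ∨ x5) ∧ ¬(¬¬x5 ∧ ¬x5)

(¬x5 ∨ x5) ∧ ¬(¬¬x5 ∧ ¬x5)
= ¬(¬¬x5 ∧ ¬x5)
= ¬x5 ∨ x5
= True

True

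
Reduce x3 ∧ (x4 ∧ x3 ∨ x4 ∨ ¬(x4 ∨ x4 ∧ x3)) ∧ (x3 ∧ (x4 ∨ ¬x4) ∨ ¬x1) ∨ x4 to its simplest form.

x3 ∧ (x4 ∧ x3 ∨ x4 ∨ ¬(x4 ∨ x4 ∧ x3)) ∧ (x3 ∧ (x4 ∨ ¬x4) ∨ ¬x1) ∨ x4
= x3 ∧ (x4 ∧ x3 ∨ x4 ∨ ¬x4) ∧ (x3 ∧ (x4 ∨ ¬x4) ∨ ¬x1) ∨ x4   (absorption)
= x3 ∧ (x4 ∨ ¬x4) ∧ (x3 ∧ (x4 ∨ ¬x4) ∨ ¬x1) ∨ x4   (absorption)
= x3 ∧ (x4 ∨ ¬x4) ∨ x4   (absorption)
= x3 ∨ x4   (complement / identity)

x3 ∨ x4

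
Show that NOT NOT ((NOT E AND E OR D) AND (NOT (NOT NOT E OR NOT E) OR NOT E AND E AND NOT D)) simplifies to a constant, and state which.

FALSE

NOT NOT ((NOT E AND E OR D) AND (NOT (NOT NOT E OR NOT E) OR NOT E AND E AND NOT D))
= NOT NOT ((NOT E AND E OR D) AND (NOT E AND E OR NOT E AND E AND NOT D))   [De Morgan]
= NOT NOT ((NOT E AND E OR D) AND NOT E AND E)   [absorption]
= NOT NOT (NOT E AND E)   [absorption]
= NOT E AND E   [double negation]
= FALSE   [complement]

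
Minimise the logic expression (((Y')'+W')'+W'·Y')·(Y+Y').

Y'

(((Y')'+W')'+W'·Y')·(Y+Y')
= (Y'·W+W'·Y')·(Y+Y')   [De Morgan]
= Y'·(Y+Y')   [distribution]
= Y'   [complement / identity]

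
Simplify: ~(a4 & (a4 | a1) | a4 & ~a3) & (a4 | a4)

0

~(a4 & (a4 | a1) | a4 & ~a3) & (a4 | a4)
= ~(a4 | a4 & ~a3) & (a4 | a4)
= ~a4 & (a4 | a4)
= ~a4 & a4
= 0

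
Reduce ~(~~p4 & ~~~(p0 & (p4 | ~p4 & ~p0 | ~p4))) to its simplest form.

~(~~p4 & ~~~(p0 & (p4 | ~p4 & ~p0 | ~p4)))
= ~(~~p4 & ~~~(p0 & (p4 | ~p4)))
= ~(~~p4 & ~~~p0)
= ~(~~p4 & ~p0)
= ~p4 | p0

~p4 | p0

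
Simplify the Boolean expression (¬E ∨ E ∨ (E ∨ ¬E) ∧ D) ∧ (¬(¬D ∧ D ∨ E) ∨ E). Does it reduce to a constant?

True

(¬E ∨ E ∨ (E ∨ ¬E) ∧ D) ∧ (¬(¬D ∧ D ∨ E) ∨ E)
= (¬E ∨ E ∨ D) ∧ (¬(¬D ∧ D ∨ E) ∨ E)   — complement / identity
= (¬E ∨ E ∨ D) ∧ (¬E ∨ E)   — complement / identity
= ¬E ∨ E   — absorption
= True   — complement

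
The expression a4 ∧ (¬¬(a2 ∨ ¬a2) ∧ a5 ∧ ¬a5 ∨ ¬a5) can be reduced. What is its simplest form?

a4 ∧ ¬a5

a4 ∧ (¬¬(a2 ∨ ¬a2) ∧ a5 ∧ ¬a5 ∨ ¬a5)
= a4 ∧ ((a2 ∨ ¬a2) ∧ a5 ∧ ¬a5 ∨ ¬a5)   (double negation)
= a4 ∧ (a5 ∧ ¬a5 ∨ ¬a5)   (complement / identity)
= a4 ∧ ¬a5   (complement / identity)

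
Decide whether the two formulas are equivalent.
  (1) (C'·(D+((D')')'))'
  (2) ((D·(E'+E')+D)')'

E1: (C'·(D+((D')')'))'
    = (C'·(D+D'))'
    = (C')'
    = C
E2: ((D·(E'+E')+D)')'
    = ((D·E'+D)')'
    = (D')'
    = D
These differ: at C=1, D=0, E=0, E1 = 1 but E2 = 0.

No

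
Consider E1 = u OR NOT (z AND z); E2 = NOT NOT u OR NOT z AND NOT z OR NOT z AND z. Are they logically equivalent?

E1: u OR NOT (z AND z)
    = u OR NOT z   — idempotence
E2: NOT NOT u OR NOT z AND NOT z OR NOT z AND z
    = NOT NOT u OR NOT z   — distribution
    = u OR NOT z   — double negation
Both reduce to u OR NOT z, so they are equivalent.

Yes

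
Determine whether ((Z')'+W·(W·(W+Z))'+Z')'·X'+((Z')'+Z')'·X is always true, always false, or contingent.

((Z')'+W·(W·(W+Z))'+Z')'·X'+((Z')'+Z')'·X
= ((Z')'+W·W'+Z')'·X'+((Z')'+Z')'·X   (absorption)
= ((Z')'+Z')'·X'+((Z')'+Z')'·X   (complement / identity)
= ((Z')'+Z')'   (distribution)
= Z'·Z   (De Morgan)
= 0   (complement)

always false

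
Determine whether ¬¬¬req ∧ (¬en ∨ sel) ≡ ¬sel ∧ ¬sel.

E1: ¬¬¬req ∧ (¬en ∨ sel)
    = ¬req ∧ (¬en ∨ sel)   [double negation]
E2: ¬sel ∧ ¬sel
    = ¬sel   [idempotence]
These differ: at en=0, req=1, sel=0, E1 = 0 but E2 = 1.

No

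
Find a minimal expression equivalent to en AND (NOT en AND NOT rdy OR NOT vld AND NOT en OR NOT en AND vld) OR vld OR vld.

vld

en AND (NOT en AND NOT rdy OR NOT vld AND NOT en OR NOT en AND vld) OR vld OR vld
= en AND (NOT en AND NOT rdy OR NOT en) OR vld OR vld   [distribution]
= en AND NOT en OR vld OR vld   [absorption]
= en AND NOT en OR vld   [idempotence]
= vld   [complement / identity]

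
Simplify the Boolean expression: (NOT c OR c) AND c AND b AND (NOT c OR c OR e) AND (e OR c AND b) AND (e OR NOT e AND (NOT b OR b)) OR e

(NOT c OR c) AND c AND b AND (NOT c OR c OR e) AND (e OR c AND b) AND (e OR NOT e AND (NOT b OR b)) OR e
= (NOT c OR c) AND c AND b AND ((NOT c OR c) AND c AND b OR e) AND (e OR NOT e AND (NOT b OR b)) OR e   — distribution
= (NOT c OR c) AND c AND b AND ((NOT c OR c) AND c AND b OR e) AND (e OR NOT e) OR e   — complement / identity
= (NOT c OR c) AND c AND b AND (e OR NOT e) OR e   — absorption
= (NOT c OR c) AND c AND b OR e   — complement / identity
= c AND b OR e   — complement / identity

c AND b OR e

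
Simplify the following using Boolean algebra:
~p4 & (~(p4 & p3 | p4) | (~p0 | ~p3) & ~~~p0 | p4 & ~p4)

~p4

~p4 & (~(p4 & p3 | p4) | (~p0 | ~p3) & ~~~p0 | p4 & ~p4)
= ~p4 & (~(p4 & p3 | p4) | (~p0 | ~p3) & ~p0 | p4 & ~p4)   (double negation)
= ~p4 & (~(p4 & p3 | p4) | (~p0 | ~p3) & ~p0)   (complement / identity)
= ~p4 & (~(p4 & p3 | p4) | ~p0)   (absorption)
= ~p4 & (~p4 | ~p0)   (absorption)
= ~p4   (absorption)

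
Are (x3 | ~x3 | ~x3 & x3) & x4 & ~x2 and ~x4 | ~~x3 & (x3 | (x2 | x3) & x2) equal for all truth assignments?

No

E1: (x3 | ~x3 | ~x3 & x3) & x4 & ~x2
    = (x3 | ~x3) & x4 & ~x2   (complement / identity)
    = x4 & ~x2   (complement / identity)
E2: ~x4 | ~~x3 & (x3 | (x2 | x3) & x2)
    = ~x4 | x3 & (x3 | (x2 | x3) & x2)   (double negation)
    = ~x4 | x3 & (x3 | x2)   (absorption)
    = ~x4 | x3   (absorption)
These differ: at x2=1, x3=1, x4=0, E1 = 0 but E2 = 1.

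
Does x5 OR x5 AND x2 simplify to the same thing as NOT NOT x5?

Yes

E1: x5 OR x5 AND x2
    = x5
E2: NOT NOT x5
    = x5
Both reduce to x5, so they are equivalent.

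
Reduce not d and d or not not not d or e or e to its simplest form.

not d or e

not d and d or not not not d or e or e
= not d and d or not d or e or e   [double negation]
= not d and d or not d or e   [idempotence]
= not d or e   [complement / identity]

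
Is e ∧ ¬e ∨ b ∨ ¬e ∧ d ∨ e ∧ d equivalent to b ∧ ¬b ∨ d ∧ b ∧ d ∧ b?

No

E1: e ∧ ¬e ∨ b ∨ ¬e ∧ d ∨ e ∧ d
    = b ∨ ¬e ∧ d ∨ e ∧ d   — complement / identity
    = b ∨ d   — distribution
E2: b ∧ ¬b ∨ d ∧ b ∧ d ∧ b
    = d ∧ b ∧ d ∧ b   — complement / identity
    = d ∧ b   — idempotence
These differ: at b=0, d=1, e=0, E1 = 1 but E2 = 0.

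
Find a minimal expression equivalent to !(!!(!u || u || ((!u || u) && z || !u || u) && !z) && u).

!(!!(!u || u || ((!u || u) && z || !u || u) && !z) && u)
= !(!!(!u || u || (!u || u) && !z) && u)   [absorption]
= !(!!(!u || u) && u)   [absorption]
= !((!u || u) && u)   [double negation]
= !u   [complement / identity]

!u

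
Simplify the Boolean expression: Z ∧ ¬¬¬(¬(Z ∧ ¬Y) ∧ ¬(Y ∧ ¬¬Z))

Z ∧ ¬¬¬(¬(Z ∧ ¬Y) ∧ ¬(Y ∧ ¬¬Z))
= Z ∧ ¬(¬(Z ∧ ¬Y) ∧ ¬(Y ∧ ¬¬Z))   — double negation
= Z ∧ ¬(¬(Z ∧ ¬Y) ∧ ¬(Y ∧ Z))   — double negation
= Z ∧ (Z ∧ ¬Y ∨ Y ∧ Z)   — De Morgan
= Z ∧ Z   — distribution
= Z   — idempotence

Z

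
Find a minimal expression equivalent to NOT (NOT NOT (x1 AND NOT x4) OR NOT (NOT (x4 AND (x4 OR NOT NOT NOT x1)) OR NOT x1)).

NOT x1

NOT (NOT NOT (x1 AND NOT x4) OR NOT (NOT (x4 AND (x4 OR NOT NOT NOT x1)) OR NOT x1))
= NOT (NOT NOT (x1 AND NOT x4) OR NOT (NOT (x4 AND (x4 OR NOT x1)) OR NOT x1))
= NOT (x1 AND NOT x4 OR NOT (NOT (x4 AND (x4 OR NOT x1)) OR NOT x1))
= NOT (x1 AND NOT x4 OR NOT (NOT x4 OR NOT x1))
= NOT (x1 AND NOT x4 OR x4 AND x1)
= NOT x1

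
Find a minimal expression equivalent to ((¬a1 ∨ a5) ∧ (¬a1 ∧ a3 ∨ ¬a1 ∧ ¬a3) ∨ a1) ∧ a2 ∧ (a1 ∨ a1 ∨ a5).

a2 ∧ (a1 ∨ a5)

((¬a1 ∨ a5) ∧ (¬a1 ∧ a3 ∨ ¬a1 ∧ ¬a3) ∨ a1) ∧ a2 ∧ (a1 ∨ a1 ∨ a5)
= ((¬a1 ∨ a5) ∧ ¬a1 ∨ a1) ∧ a2 ∧ (a1 ∨ a1 ∨ a5)   [distribution]
= (¬a1 ∨ a1) ∧ a2 ∧ (a1 ∨ a1 ∨ a5)   [absorption]
= a2 ∧ (a1 ∨ a1 ∨ a5)   [complement / identity]
= a2 ∧ (a1 ∨ a5)   [idempotence]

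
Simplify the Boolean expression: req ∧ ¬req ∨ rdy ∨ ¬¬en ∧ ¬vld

req ∧ ¬req ∨ rdy ∨ ¬¬en ∧ ¬vld
= rdy ∨ ¬¬en ∧ ¬vld   (complement / identity)
= rdy ∨ en ∧ ¬vld   (double negation)

rdy ∨ en ∧ ¬vld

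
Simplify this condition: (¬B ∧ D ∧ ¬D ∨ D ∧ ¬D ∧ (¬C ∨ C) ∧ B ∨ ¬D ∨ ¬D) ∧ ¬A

¬D ∧ ¬A

(¬B ∧ D ∧ ¬D ∨ D ∧ ¬D ∧ (¬C ∨ C) ∧ B ∨ ¬D ∨ ¬D) ∧ ¬A
= (¬B ∧ D ∧ ¬D ∨ D ∧ ¬D ∧ B ∨ ¬D ∨ ¬D) ∧ ¬A   — complement / identity
= (D ∧ ¬D ∨ ¬D ∨ ¬D) ∧ ¬A   — distribution
= (¬D ∨ ¬D) ∧ ¬A   — complement / identity
= ¬D ∧ ¬A   — idempotence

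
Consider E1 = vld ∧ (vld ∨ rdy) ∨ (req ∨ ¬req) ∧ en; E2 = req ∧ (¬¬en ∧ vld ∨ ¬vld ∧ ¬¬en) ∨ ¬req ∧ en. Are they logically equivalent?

No

E1: vld ∧ (vld ∨ rdy) ∨ (req ∨ ¬req) ∧ en
    = vld ∨ (req ∨ ¬req) ∧ en   — absorption
    = vld ∨ en   — complement / identity
E2: req ∧ (¬¬en ∧ vld ∨ ¬vld ∧ ¬¬en) ∨ ¬req ∧ en
    = req ∧ ¬¬en ∨ ¬req ∧ en   — distribution
    = req ∧ en ∨ ¬req ∧ en   — double negation
    = en   — distribution
These differ: at en=0, rdy=1, req=0, vld=1, E1 = 1 but E2 = 0.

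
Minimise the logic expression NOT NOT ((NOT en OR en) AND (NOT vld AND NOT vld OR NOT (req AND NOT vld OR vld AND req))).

NOT NOT ((NOT en OR en) AND (NOT vld AND NOT vld OR NOT (req AND NOT vld OR vld AND req)))
= NOT NOT ((NOT en OR en) AND (NOT vld OR NOT (req AND NOT vld OR vld AND req)))
= NOT NOT (NOT vld OR NOT (req AND NOT vld OR vld AND req))
= NOT vld OR NOT (req AND NOT vld OR vld AND req)
= NOT vld OR NOT req

NOT vld OR NOT req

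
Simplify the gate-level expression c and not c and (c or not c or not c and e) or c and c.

c and not c and (c or not c or not c and e) or c and c
= c and not c and (c or not c) or c and c   — absorption
= c and not c or c and c   — complement / identity
= c   — distribution

c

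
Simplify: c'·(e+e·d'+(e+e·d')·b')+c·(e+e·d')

c'·(e+e·d'+(e+e·d')·b')+c·(e+e·d')
= c'·(e+e·d')+c·(e+e·d')
= e+e·d'
= e

e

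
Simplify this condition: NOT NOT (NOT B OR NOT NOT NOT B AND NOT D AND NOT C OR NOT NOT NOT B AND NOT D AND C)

NOT B

NOT NOT (NOT B OR NOT NOT NOT B AND NOT D AND NOT C OR NOT NOT NOT B AND NOT D AND C)
= NOT NOT (NOT B OR NOT NOT NOT B AND NOT D)   (distribution)
= NOT NOT (NOT B OR NOT B AND NOT D)   (double negation)
= NOT NOT NOT B   (absorption)
= NOT B   (double negation)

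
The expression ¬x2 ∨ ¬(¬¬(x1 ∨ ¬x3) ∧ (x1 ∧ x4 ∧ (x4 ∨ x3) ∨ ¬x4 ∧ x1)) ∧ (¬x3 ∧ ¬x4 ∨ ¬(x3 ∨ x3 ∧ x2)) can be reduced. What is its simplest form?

¬x2 ∨ ¬(¬¬(x1 ∨ ¬x3) ∧ (x1 ∧ x4 ∧ (x4 ∨ x3) ∨ ¬x4 ∧ x1)) ∧ (¬x3 ∧ ¬x4 ∨ ¬(x3 ∨ x3 ∧ x2))
= ¬x2 ∨ ¬((x1 ∨ ¬x3) ∧ (x1 ∧ x4 ∧ (x4 ∨ x3) ∨ ¬x4 ∧ x1)) ∧ (¬x3 ∧ ¬x4 ∨ ¬(x3 ∨ x3 ∧ x2))   [double negation]
= ¬x2 ∨ ¬((x1 ∨ ¬x3) ∧ (x1 ∧ x4 ∧ (x4 ∨ x3) ∨ ¬x4 ∧ x1)) ∧ (¬x3 ∧ ¬x4 ∨ ¬x3)   [absorption]
= ¬x2 ∨ ¬((x1 ∨ ¬x3) ∧ (x1 ∧ x4 ∨ ¬x4 ∧ x1)) ∧ (¬x3 ∧ ¬x4 ∨ ¬x3)   [absorption]
= ¬x2 ∨ ¬((x1 ∨ ¬x3) ∧ x1) ∧ (¬x3 ∧ ¬x4 ∨ ¬x3)   [distribution]
= ¬x2 ∨ ¬x1 ∧ (¬x3 ∧ ¬x4 ∨ ¬x3)   [absorption]
= ¬x2 ∨ ¬x1 ∧ ¬x3   [absorption]

¬x2 ∨ ¬x1 ∧ ¬x3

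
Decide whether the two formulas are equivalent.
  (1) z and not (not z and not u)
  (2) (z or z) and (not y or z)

E1: z and not (not z and not u)
    = z and (z or u)   — De Morgan
    = z   — absorption
E2: (z or z) and (not y or z)
    = z or z and not y   — distribution
    = z   — absorption
Both reduce to z, so they are equivalent.

Yes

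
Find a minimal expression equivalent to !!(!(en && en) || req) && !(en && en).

!en

!!(!(en && en) || req) && !(en && en)
= (!(en && en) || req) && !(en && en)   (double negation)
= !(en && en)   (absorption)
= !en   (idempotence)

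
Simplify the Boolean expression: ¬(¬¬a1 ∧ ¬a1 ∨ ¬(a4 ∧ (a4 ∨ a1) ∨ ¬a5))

¬(¬¬a1 ∧ ¬a1 ∨ ¬(a4 ∧ (a4 ∨ a1) ∨ ¬a5))
= ¬(a1 ∧ ¬a1 ∨ ¬(a4 ∧ (a4 ∨ a1) ∨ ¬a5))   — double negation
= ¬(a1 ∧ ¬a1 ∨ ¬(a4 ∨ ¬a5))   — absorption
= ¬¬(a4 ∨ ¬a5)   — complement / identity
= a4 ∨ ¬a5   — double negation

a4 ∨ ¬a5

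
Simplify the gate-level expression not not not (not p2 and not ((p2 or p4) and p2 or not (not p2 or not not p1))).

not not not (not p2 and not ((p2 or p4) and p2 or not (not p2 or not not p1)))
= not not not (not p2 and not ((p2 or p4) and p2 or p2 and not p1))   (De Morgan)
= not not (p2 or (p2 or p4) and p2 or p2 and not p1)   (De Morgan)
= not not (p2 or p2 or p2 and not p1)   (absorption)
= not not (p2 or p2)   (absorption)
= not not p2   (idempotence)
= p2   (double negation)

p2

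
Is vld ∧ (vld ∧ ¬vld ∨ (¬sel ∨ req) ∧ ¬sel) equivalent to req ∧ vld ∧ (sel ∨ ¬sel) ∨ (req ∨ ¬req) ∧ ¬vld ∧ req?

No

E1: vld ∧ (vld ∧ ¬vld ∨ (¬sel ∨ req) ∧ ¬sel)
    = vld ∧ (vld ∧ ¬vld ∨ ¬sel)
    = vld ∧ ¬sel
E2: req ∧ vld ∧ (sel ∨ ¬sel) ∨ (req ∨ ¬req) ∧ ¬vld ∧ req
    = req ∧ vld ∨ (req ∨ ¬req) ∧ ¬vld ∧ req
    = req ∧ vld ∨ ¬vld ∧ req
    = req
These differ: at req=1, sel=0, vld=0, E1 = 0 but E2 = 1.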